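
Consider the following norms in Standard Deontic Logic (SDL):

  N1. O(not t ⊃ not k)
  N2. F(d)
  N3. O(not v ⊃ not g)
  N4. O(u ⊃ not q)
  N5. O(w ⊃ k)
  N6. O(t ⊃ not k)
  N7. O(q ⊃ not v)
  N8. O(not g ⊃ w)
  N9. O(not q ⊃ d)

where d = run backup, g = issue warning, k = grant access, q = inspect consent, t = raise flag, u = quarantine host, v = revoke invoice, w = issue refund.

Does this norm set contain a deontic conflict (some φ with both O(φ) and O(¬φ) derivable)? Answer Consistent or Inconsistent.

Inconsistent

By case analysis on not t: premise 1 gives O(not t ⊃ not k) and premise 6 gives O(t ⊃ not k), so O(not k) either way.
Premise 5, O(w ⊃ k), contraposes to O(not k ⊃ not w); with O(not k) we get O(not w).
Premise 8 is O(not g ⊃ w); contrapositively O(not w ⊃ g). Since O(not w) holds, K gives O(g).
Premise 3 is O(not v ⊃ not g); contrapositively O(g ⊃ v). Since O(g) holds, K gives O(v).
Premise 7 is O(q ⊃ not v); contrapositively O(v ⊃ not q). Since O(v) holds, K gives O(not q).
From O(not q) and premise 9, O(not q ⊃ d), we obtain O(d).
Yet premise 2 is F(d), i.e. O(not d).
We now have both O(d) and O(not d) — d is simultaneously obligatory and forbidden, violating the D-axiom.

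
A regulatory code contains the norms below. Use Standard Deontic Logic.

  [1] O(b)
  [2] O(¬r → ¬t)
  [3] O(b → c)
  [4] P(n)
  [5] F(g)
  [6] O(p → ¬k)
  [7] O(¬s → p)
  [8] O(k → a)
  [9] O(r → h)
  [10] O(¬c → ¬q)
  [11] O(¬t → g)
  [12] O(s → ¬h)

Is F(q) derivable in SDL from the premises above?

No

Premise 10 is O(¬c → ¬q), but O(¬c) is not derivable from the premises, so it does not yield O(¬q).
No other premise forces O(¬q). An ideal world satisfying every premise can still have q true, so F(q) is not derivable.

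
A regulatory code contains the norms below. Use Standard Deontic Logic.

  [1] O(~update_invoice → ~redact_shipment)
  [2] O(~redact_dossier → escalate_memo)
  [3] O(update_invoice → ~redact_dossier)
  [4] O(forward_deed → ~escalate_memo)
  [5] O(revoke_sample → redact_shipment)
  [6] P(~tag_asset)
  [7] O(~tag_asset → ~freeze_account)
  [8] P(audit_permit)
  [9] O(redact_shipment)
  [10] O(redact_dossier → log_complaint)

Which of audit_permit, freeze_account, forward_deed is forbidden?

forward_deed

From premise 9 we have O(redact_shipment).
Premise 1, O(~update_invoice → ~redact_shipment), contraposes to O(redact_shipment → update_invoice); with O(redact_shipment) we get O(update_invoice).
Premise 3 is O(update_invoice → ~redact_dossier); since O(update_invoice), deontic closure gives O(~redact_dossier).
With premise 2, O(~redact_dossier → escalate_memo), the K-axiom yields O(escalate_memo).
The contrapositive of premise 4 (O(forward_deed → ~escalate_memo)) is O(escalate_memo → ~forward_deed), and O(escalate_memo) is already established, so O(~forward_deed).
So O(~forward_deed) holds, i.e. forward_deed is forbidden. None of the other listed options is forbidden under the premises.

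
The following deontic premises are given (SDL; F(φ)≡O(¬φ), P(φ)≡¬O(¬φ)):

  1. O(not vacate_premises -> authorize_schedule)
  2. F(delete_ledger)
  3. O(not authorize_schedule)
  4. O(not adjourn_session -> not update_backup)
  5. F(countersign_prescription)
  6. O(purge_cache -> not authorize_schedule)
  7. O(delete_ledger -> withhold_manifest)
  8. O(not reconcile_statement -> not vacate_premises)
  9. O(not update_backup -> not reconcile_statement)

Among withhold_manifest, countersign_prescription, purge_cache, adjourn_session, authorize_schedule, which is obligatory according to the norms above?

Premise 3 states O(not authorize_schedule) outright.
Premise 1 is O(not vacate_premises -> authorize_schedule); contrapositively O(not authorize_schedule -> vacate_premises). Since O(not authorize_schedule) holds, K gives O(vacate_premises).
Premise 8, O(not reconcile_statement -> not vacate_premises), contraposes to O(vacate_premises -> reconcile_statement); with O(vacate_premises) we get O(reconcile_statement).
Premise 9 is O(not update_backup -> not reconcile_statement); contrapositively O(reconcile_statement -> update_backup). Since O(reconcile_statement) holds, K gives O(update_backup).
Premise 4 is O(not adjourn_session -> not update_backup); contrapositively O(update_backup -> adjourn_session). Since O(update_backup) holds, K gives O(adjourn_session).
So O(adjourn_session) holds — adjourn_session is obligatory. None of the other listed options is made obligatory by any chain of premises.

adjourn_session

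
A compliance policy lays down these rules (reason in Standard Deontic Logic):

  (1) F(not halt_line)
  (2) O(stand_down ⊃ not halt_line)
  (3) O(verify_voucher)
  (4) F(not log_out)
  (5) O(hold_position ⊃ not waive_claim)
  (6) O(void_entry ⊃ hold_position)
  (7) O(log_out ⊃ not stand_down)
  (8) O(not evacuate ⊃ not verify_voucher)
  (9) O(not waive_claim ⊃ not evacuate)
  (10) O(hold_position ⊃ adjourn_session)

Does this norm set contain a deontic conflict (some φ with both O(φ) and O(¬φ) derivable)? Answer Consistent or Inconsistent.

Premise 2 is O(stand_down ⊃ not halt_line), but O(stand_down) is not derivable from the premises, so it does not yield O(not halt_line).
So O(not halt_line) is not derivable, and the apparent clash with O(halt_line) does not arise.
A world satisfying every obligation exists (e.g. adjourn_session=false, evacuate=true, halt_line=true, hold_position=false, log_out=true, stand_down=false, verify_voucher=true, void_entry=false, waive_claim=true); no atom is both obligatory and forbidden, so the set is consistent.

Consistent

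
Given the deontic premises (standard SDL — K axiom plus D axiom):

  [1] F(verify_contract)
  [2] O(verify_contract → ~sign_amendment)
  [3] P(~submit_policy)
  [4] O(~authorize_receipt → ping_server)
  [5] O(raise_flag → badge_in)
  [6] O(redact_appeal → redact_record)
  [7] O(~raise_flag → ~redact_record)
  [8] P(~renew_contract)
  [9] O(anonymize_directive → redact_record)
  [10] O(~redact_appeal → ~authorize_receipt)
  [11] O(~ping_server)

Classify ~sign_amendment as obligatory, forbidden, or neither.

Premise 2 is O(verify_contract → ~sign_amendment), but O(verify_contract) is not derivable from the premises, so it does not yield O(~sign_amendment).
No premise or chain of K-axiom applications forces O(~sign_amendment), and none forces O(sign_amendment). So ~sign_amendment is neither obligatory nor forbidden under these norms.

Neither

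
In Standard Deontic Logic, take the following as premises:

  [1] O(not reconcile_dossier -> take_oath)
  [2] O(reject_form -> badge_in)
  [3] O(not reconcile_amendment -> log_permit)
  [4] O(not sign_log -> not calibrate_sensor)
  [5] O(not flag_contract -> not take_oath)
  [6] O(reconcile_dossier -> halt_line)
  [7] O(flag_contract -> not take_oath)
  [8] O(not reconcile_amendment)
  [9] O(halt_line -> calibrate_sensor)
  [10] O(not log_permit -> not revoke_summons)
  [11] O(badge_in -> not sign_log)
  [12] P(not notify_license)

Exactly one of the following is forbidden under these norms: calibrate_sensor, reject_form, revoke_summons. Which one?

Premises 5 and 7 are O(not flag_contract -> not take_oath) and O(flag_contract -> not take_oath); every ideal world satisfies not flag_contract or flag_contract, so in either case not take_oath holds — hence O(not take_oath).
Premise 1 is O(not reconcile_dossier -> take_oath); contrapositively O(not take_oath -> reconcile_dossier). Since O(not take_oath) holds, K gives O(reconcile_dossier).
Applying K to premise 6 (O(reconcile_dossier -> halt_line)) and O(reconcile_dossier) yields O(halt_line).
With premise 9, O(halt_line -> calibrate_sensor), the K-axiom yields O(calibrate_sensor).
The contrapositive of premise 4 (O(not sign_log -> not calibrate_sensor)) is O(calibrate_sensor -> sign_log), and O(calibrate_sensor) is already established, so O(sign_log).
The contrapositive of premise 11 (O(badge_in -> not sign_log)) is O(sign_log -> not badge_in), and O(sign_log) is already established, so O(not badge_in).
Premise 2, O(reject_form -> badge_in), contraposes to O(not badge_in -> not reject_form); with O(not badge_in) we get O(not reject_form).
So O(not reject_form) holds, i.e. reject_form is forbidden. None of the other listed options is forbidden under the premises.

reject_form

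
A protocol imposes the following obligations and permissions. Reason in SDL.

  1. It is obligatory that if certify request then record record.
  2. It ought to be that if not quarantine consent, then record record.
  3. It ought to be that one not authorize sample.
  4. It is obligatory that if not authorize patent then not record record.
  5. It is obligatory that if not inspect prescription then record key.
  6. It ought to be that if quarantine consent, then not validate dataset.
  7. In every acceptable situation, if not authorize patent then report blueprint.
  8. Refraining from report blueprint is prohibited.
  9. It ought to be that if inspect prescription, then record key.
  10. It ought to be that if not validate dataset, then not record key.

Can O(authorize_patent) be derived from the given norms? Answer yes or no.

Yes

By case analysis on inspect_prescription: premise 9 gives O(inspect_prescription → record_key) and premise 5 gives O(¬inspect_prescription → record_key), so O(record_key) either way.
The contrapositive of premise 10 (O(¬validate_dataset → ¬record_key)) is O(record_key → validate_dataset), and O(record_key) is already established, so O(validate_dataset).
Premise 6 is O(quarantine_consent → ¬validate_dataset); contrapositively O(validate_dataset → ¬quarantine_consent). Since O(validate_dataset) holds, K gives O(¬quarantine_consent).
With premise 2, O(¬quarantine_consent → record_record), the K-axiom yields O(record_record).
The contrapositive of premise 4 (O(¬authorize_patent → ¬record_record)) is O(record_record → authorize_patent), and O(record_record) is already established, so O(authorize_patent).
Premises 1, 3, 7, 8 do not contribute to this derivation.
So O(authorize_patent) follows.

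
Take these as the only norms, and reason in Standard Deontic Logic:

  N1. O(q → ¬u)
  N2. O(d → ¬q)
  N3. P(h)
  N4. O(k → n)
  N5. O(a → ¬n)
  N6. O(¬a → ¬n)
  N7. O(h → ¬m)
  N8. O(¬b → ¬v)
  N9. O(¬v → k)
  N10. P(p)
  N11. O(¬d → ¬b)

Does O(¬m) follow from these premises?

Premise 7 is O(h → ¬m), but O(h) is not derivable from the premises (the permission P(h) asserts only ¬O(¬h), not O(h)), so it does not yield O(¬m).
No other premise forces O(¬m). An ideal world satisfying every premise can still have ¬m false, so O(¬m) is not derivable.

No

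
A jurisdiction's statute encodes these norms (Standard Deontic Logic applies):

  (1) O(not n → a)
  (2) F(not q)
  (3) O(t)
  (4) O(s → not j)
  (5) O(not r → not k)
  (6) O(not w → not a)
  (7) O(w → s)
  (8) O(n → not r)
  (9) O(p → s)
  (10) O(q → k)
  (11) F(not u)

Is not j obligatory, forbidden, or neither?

Premise 2 is F(not q), i.e. O(q).
Applying K to premise 10 (O(q → k)) and O(q) yields O(k).
Premise 5, O(not r → not k), contraposes to O(k → r); with O(k) we get O(r).
The contrapositive of premise 8 (O(n → not r)) is O(r → not n), and O(r) is already established, so O(not n).
From O(not n) and premise 1, O(not n → a), we obtain O(a).
Premise 6 is O(not w → not a); contrapositively O(a → w). Since O(a) holds, K gives O(w).
Applying K to premise 7 (O(w → s)) and O(w) yields O(s).
With premise 4, O(s → not j), the K-axiom yields O(not j).
Premises 3, 9, 11 do not contribute to this derivation.
Hence not j is obligatory.

Obligatory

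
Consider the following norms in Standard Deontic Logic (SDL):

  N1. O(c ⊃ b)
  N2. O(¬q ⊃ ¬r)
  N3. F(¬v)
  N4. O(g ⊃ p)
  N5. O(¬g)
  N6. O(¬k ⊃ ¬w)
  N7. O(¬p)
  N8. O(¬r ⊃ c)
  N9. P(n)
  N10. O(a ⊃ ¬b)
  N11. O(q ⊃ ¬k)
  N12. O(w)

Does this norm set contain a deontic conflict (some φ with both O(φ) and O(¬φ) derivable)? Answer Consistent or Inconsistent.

Premise 4 is O(g ⊃ p), but O(g) is not derivable from the premises, so it does not yield O(p).
So O(p) is not derivable, and the apparent clash with O(¬p) does not arise.
A world satisfying every obligation exists (e.g. a=false, b=true, c=true, g=false, k=true, n=false, p=false, q=false, r=false, v=true, w=true); no atom is both obligatory and forbidden, so the set is consistent.

Consistent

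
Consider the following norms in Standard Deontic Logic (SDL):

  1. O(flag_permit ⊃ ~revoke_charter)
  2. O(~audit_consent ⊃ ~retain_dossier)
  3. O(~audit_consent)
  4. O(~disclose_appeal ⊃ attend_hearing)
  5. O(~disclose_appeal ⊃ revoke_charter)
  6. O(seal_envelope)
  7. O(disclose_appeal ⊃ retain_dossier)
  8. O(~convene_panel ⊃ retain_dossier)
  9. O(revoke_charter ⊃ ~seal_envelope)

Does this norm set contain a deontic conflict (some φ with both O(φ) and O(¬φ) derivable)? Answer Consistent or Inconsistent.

Premise 6 gives O(seal_envelope).
Premise 9 is O(revoke_charter ⊃ ~seal_envelope); contrapositively O(seal_envelope ⊃ ~revoke_charter). Since O(seal_envelope) holds, K gives O(~revoke_charter).
Premise 5 is O(~disclose_appeal ⊃ revoke_charter); contrapositively O(~revoke_charter ⊃ disclose_appeal). Since O(~revoke_charter) holds, K gives O(disclose_appeal).
Applying K to premise 7 (O(disclose_appeal ⊃ retain_dossier)) and O(disclose_appeal) yields O(retain_dossier).
The contrapositive of premise 2 (O(~audit_consent ⊃ ~retain_dossier)) is O(retain_dossier ⊃ audit_consent), and O(retain_dossier) is already established, so O(audit_consent).
Yet premise 3 states O(~audit_consent).
We now have both O(audit_consent) and O(~audit_consent) — audit_consent is simultaneously obligatory and forbidden, violating the D-axiom.

Inconsistent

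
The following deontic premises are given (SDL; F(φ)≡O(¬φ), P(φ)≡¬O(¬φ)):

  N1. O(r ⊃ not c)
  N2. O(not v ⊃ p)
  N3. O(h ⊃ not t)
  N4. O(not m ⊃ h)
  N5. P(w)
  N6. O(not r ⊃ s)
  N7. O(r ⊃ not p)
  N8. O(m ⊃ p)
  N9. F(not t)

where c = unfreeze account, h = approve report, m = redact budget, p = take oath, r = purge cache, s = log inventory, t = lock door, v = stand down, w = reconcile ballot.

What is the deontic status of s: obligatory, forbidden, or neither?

Obligatory

Premise 9 is F(not t), i.e. O(t).
Premise 3, O(h ⊃ not t), contraposes to O(t ⊃ not h); with O(t) we get O(not h).
Premise 4, O(not m ⊃ h), contraposes to O(not h ⊃ m); with O(not h) we get O(m).
Applying K to premise 8 (O(m ⊃ p)) and O(m) yields O(p).
Premise 7 is O(r ⊃ not p); contrapositively O(p ⊃ not r). Since O(p) holds, K gives O(not r).
Premise 6 is O(not r ⊃ s); since O(not r), deontic closure gives O(s).
Premises 1, 2, 5 do not contribute to this derivation.
Hence s is obligatory.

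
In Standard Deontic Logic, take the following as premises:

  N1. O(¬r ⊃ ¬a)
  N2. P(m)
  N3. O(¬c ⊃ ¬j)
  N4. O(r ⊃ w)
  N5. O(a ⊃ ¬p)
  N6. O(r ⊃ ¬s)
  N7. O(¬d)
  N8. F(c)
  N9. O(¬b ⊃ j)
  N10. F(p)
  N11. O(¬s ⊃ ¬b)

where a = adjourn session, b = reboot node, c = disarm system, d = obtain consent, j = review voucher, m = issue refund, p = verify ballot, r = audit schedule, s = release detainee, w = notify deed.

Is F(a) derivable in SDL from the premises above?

Yes

Premise 8, F(c), is equivalent to O(¬c).
From O(¬c) and premise 3, O(¬c ⊃ ¬j), we obtain O(¬j).
Premise 9, O(¬b ⊃ j), contraposes to O(¬j ⊃ b); with O(¬j) we get O(b).
The contrapositive of premise 11 (O(¬s ⊃ ¬b)) is O(b ⊃ s), and O(b) is already established, so O(s).
The contrapositive of premise 6 (O(r ⊃ ¬s)) is O(s ⊃ ¬r), and O(s) is already established, so O(¬r).
Applying K to premise 1 (O(¬r ⊃ ¬a)) and O(¬r) yields O(¬a).
Premises 2, 4, 5, 7, 10 do not contribute to this derivation.
So O(¬a) holds, i.e. F(a). The claim follows.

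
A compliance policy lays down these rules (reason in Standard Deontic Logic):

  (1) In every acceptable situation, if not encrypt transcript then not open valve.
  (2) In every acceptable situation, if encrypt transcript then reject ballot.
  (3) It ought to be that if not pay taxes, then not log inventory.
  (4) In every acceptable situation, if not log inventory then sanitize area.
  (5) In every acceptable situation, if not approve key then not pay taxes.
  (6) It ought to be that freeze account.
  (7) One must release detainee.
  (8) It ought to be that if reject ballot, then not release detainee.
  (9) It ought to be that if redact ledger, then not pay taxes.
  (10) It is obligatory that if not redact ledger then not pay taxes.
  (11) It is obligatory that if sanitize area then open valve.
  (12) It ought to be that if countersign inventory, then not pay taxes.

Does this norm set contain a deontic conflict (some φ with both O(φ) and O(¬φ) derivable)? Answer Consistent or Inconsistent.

Premises 9 and 10 cover both cases: O(redact_ledger → ¬pay_taxes) and O(¬redact_ledger → ¬pay_taxes). Since redact_ledger ∨ ¬redact_ledger is a tautology, O(¬pay_taxes) follows.
Premise 3 is O(¬pay_taxes → ¬log_inventory); since O(¬pay_taxes), deontic closure gives O(¬log_inventory).
Premise 4 is O(¬log_inventory → sanitize_area); since O(¬log_inventory), deontic closure gives O(sanitize_area).
With premise 11, O(sanitize_area → open_valve), the K-axiom yields O(open_valve).
Premise 1 is O(¬encrypt_transcript → ¬open_valve); contrapositively O(open_valve → encrypt_transcript). Since O(open_valve) holds, K gives O(encrypt_transcript).
Applying K to premise 2 (O(encrypt_transcript → reject_ballot)) and O(encrypt_transcript) yields O(reject_ballot).
From O(reject_ballot) and premise 8, O(reject_ballot → ¬release_detainee), we obtain O(¬release_detainee).
But premise 7 directly asserts O(release_detainee).
We now have both O(¬release_detainee) and O(release_detainee) — release_detainee is simultaneously obligatory and forbidden, violating the D-axiom.

Inconsistent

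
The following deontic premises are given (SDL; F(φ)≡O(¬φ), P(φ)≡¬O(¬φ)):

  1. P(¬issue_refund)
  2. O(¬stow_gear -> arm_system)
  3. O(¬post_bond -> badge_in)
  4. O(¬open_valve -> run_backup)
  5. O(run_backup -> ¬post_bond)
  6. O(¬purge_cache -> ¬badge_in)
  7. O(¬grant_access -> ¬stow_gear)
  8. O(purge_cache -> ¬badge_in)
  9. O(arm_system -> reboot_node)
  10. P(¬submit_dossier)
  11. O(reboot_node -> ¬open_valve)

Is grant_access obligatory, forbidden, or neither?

Obligatory

By case analysis on purge_cache: premise 8 gives O(purge_cache -> ¬badge_in) and premise 6 gives O(¬purge_cache -> ¬badge_in), so O(¬badge_in) either way.
Premise 3 is O(¬post_bond -> badge_in); contrapositively O(¬badge_in -> post_bond). Since O(¬badge_in) holds, K gives O(post_bond).
Premise 5 is O(run_backup -> ¬post_bond); contrapositively O(post_bond -> ¬run_backup). Since O(post_bond) holds, K gives O(¬run_backup).
Premise 4 is O(¬open_valve -> run_backup); contrapositively O(¬run_backup -> open_valve). Since O(¬run_backup) holds, K gives O(open_valve).
Premise 11 is O(reboot_node -> ¬open_valve); contrapositively O(open_valve -> ¬reboot_node). Since O(open_valve) holds, K gives O(¬reboot_node).
The contrapositive of premise 9 (O(arm_system -> reboot_node)) is O(¬reboot_node -> ¬arm_system), and O(¬reboot_node) is already established, so O(¬arm_system).
The contrapositive of premise 2 (O(¬stow_gear -> arm_system)) is O(¬arm_system -> stow_gear), and O(¬arm_system) is already established, so O(stow_gear).
Premise 7 is O(¬grant_access -> ¬stow_gear); contrapositively O(stow_gear -> grant_access). Since O(stow_gear) holds, K gives O(grant_access).
Premises 1, 10 do not contribute to this derivation.
Hence grant_access is obligatory.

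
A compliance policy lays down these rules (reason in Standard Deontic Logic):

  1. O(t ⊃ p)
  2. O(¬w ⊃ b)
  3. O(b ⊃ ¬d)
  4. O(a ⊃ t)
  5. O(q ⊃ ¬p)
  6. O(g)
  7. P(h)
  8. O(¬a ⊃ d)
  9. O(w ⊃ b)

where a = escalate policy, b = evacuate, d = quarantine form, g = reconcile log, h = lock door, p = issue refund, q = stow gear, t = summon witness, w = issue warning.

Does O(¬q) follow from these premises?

Yes

Premises 2 and 9 cover both cases: O(¬w ⊃ b) and O(w ⊃ b). Since ¬w ∨ w is a tautology, O(b) follows.
Applying K to premise 3 (O(b ⊃ ¬d)) and O(b) yields O(¬d).
Premise 8, O(¬a ⊃ d), contraposes to O(¬d ⊃ a); with O(¬d) we get O(a).
Applying K to premise 4 (O(a ⊃ t)) and O(a) yields O(t).
Applying K to premise 1 (O(t ⊃ p)) and O(t) yields O(p).
Premise 5 is O(q ⊃ ¬p); contrapositively O(p ⊃ ¬q). Since O(p) holds, K gives O(¬q).
Premises 6, 7 do not contribute to this derivation.
So O(¬q) follows.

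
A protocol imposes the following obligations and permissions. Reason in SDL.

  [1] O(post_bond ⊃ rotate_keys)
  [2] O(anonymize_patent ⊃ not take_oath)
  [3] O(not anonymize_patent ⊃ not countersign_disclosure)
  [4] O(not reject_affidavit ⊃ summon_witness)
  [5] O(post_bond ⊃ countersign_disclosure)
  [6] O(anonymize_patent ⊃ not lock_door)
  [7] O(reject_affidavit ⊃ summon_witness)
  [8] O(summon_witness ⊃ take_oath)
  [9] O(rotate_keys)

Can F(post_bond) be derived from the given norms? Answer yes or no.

Yes

By case analysis on not reject_affidavit: premise 4 gives O(not reject_affidavit ⊃ summon_witness) and premise 7 gives O(reject_affidavit ⊃ summon_witness), so O(summon_witness) either way.
Premise 8 is O(summon_witness ⊃ take_oath); since O(summon_witness), deontic closure gives O(take_oath).
Premise 2, O(anonymize_patent ⊃ not take_oath), contraposes to O(take_oath ⊃ not anonymize_patent); with O(take_oath) we get O(not anonymize_patent).
Premise 3 is O(not anonymize_patent ⊃ not countersign_disclosure); since O(not anonymize_patent), deontic closure gives O(not countersign_disclosure).
Premise 5 is O(post_bond ⊃ countersign_disclosure); contrapositively O(not countersign_disclosure ⊃ not post_bond). Since O(not countersign_disclosure) holds, K gives O(not post_bond).
Premises 1, 6, 9 do not contribute to this derivation.
So O(not post_bond) holds, i.e. F(post_bond). The claim follows.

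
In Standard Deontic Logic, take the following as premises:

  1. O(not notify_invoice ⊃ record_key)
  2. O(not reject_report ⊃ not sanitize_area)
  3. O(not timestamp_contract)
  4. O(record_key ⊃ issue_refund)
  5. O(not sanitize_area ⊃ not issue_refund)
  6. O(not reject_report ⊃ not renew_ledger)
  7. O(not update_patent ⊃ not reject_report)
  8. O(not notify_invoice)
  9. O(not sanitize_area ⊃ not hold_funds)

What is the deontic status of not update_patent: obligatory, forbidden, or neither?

From premise 8 we have O(not notify_invoice).
With premise 1, O(not notify_invoice ⊃ record_key), the K-axiom yields O(record_key).
Applying K to premise 4 (O(record_key ⊃ issue_refund)) and O(record_key) yields O(issue_refund).
Premise 5, O(not sanitize_area ⊃ not issue_refund), contraposes to O(issue_refund ⊃ sanitize_area); with O(issue_refund) we get O(sanitize_area).
The contrapositive of premise 2 (O(not reject_report ⊃ not sanitize_area)) is O(sanitize_area ⊃ reject_report), and O(sanitize_area) is already established, so O(reject_report).
Premise 7, O(not update_patent ⊃ not reject_report), contraposes to O(reject_report ⊃ update_patent); with O(reject_report) we get O(update_patent).
Premises 3, 6, 9 do not contribute to this derivation.
Thus O(update_patent), which is F(not update_patent): not update_patent is forbidden.

Forbidden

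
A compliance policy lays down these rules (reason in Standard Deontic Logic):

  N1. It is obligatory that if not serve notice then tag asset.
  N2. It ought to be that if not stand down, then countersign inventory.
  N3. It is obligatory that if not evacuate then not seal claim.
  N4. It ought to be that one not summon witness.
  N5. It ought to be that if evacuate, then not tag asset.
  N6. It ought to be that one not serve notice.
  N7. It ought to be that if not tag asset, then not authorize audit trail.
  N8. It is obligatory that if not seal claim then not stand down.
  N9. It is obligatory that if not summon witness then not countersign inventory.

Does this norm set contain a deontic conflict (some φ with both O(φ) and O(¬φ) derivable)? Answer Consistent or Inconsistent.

Premise 6 states O(¬serve_notice) outright.
From O(¬serve_notice) and premise 1, O(¬serve_notice → tag_asset), we obtain O(tag_asset).
Premise 5 is O(evacuate → ¬tag_asset); contrapositively O(tag_asset → ¬evacuate). Since O(tag_asset) holds, K gives O(¬evacuate).
Applying K to premise 3 (O(¬evacuate → ¬seal_claim)) and O(¬evacuate) yields O(¬seal_claim).
From O(¬seal_claim) and premise 8, O(¬seal_claim → ¬stand_down), we obtain O(¬stand_down).
From O(¬stand_down) and premise 2, O(¬stand_down → countersign_inventory), we obtain O(countersign_inventory).
Premise 9, O(¬summon_witness → ¬countersign_inventory), contraposes to O(countersign_inventory → summon_witness); with O(countersign_inventory) we get O(summon_witness).
However, premise 4 gives O(¬summon_witness).
We now have both O(summon_witness) and O(¬summon_witness) — summon_witness is simultaneously obligatory and forbidden, violating the D-axiom.

Inconsistent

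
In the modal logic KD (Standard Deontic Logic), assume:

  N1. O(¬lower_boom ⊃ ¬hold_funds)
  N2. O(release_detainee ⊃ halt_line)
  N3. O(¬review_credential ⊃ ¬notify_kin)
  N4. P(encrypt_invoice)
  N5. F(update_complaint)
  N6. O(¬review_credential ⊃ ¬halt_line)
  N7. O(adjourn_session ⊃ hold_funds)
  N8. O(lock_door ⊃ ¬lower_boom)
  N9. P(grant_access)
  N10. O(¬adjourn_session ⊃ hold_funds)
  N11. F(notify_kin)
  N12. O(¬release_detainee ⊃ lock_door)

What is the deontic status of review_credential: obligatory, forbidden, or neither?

Obligatory

By case analysis on ¬adjourn_session: premise 10 gives O(¬adjourn_session ⊃ hold_funds) and premise 7 gives O(adjourn_session ⊃ hold_funds), so O(hold_funds) either way.
Premise 1 is O(¬lower_boom ⊃ ¬hold_funds); contrapositively O(hold_funds ⊃ lower_boom). Since O(hold_funds) holds, K gives O(lower_boom).
Premise 8, O(lock_door ⊃ ¬lower_boom), contraposes to O(lower_boom ⊃ ¬lock_door); with O(lower_boom) we get O(¬lock_door).
Premise 12, O(¬release_detainee ⊃ lock_door), contraposes to O(¬lock_door ⊃ release_detainee); with O(¬lock_door) we get O(release_detainee).
With premise 2, O(release_detainee ⊃ halt_line), the K-axiom yields O(halt_line).
Premise 6, O(¬review_credential ⊃ ¬halt_line), contraposes to O(halt_line ⊃ review_credential); with O(halt_line) we get O(review_credential).
Premises 3, 4, 5, 9, 11 do not contribute to this derivation.
Hence review_credential is obligatory.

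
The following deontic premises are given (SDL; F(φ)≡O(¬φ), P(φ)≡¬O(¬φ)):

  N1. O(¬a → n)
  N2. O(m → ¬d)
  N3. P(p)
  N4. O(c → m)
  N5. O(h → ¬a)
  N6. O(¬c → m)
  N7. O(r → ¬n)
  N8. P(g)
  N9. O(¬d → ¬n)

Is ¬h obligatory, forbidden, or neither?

By case analysis on ¬c: premise 6 gives O(¬c → m) and premise 4 gives O(c → m), so O(m) either way.
Applying K to premise 2 (O(m → ¬d)) and O(m) yields O(¬d).
With premise 9, O(¬d → ¬n), the K-axiom yields O(¬n).
The contrapositive of premise 1 (O(¬a → n)) is O(¬n → a), and O(¬n) is already established, so O(a).
The contrapositive of premise 5 (O(h → ¬a)) is O(a → ¬h), and O(a) is already established, so O(¬h).
Premises 3, 7, 8 do not contribute to this derivation.
Hence ¬h is obligatory.

Obligatory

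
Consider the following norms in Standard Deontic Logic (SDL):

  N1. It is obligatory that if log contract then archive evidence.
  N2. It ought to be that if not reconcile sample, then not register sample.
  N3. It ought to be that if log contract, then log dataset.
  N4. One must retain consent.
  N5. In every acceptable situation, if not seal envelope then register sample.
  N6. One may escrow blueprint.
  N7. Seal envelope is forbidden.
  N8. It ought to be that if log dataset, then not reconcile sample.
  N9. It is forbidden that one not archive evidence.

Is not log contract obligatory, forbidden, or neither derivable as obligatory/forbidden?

Obligatory

F(seal_envelope) at premise 7 means O(¬seal_envelope).
From O(¬seal_envelope) and premise 5, O(¬seal_envelope → register_sample), we obtain O(register_sample).
The contrapositive of premise 2 (O(¬reconcile_sample → ¬register_sample)) is O(register_sample → reconcile_sample), and O(register_sample) is already established, so O(reconcile_sample).
Premise 8, O(log_dataset → ¬reconcile_sample), contraposes to O(reconcile_sample → ¬log_dataset); with O(reconcile_sample) we get O(¬log_dataset).
Premise 3, O(log_contract → log_dataset), contraposes to O(¬log_dataset → ¬log_contract); with O(¬log_dataset) we get O(¬log_contract).
Premises 1, 4, 6, 9 do not contribute to this derivation.
Hence ¬log_contract is obligatory.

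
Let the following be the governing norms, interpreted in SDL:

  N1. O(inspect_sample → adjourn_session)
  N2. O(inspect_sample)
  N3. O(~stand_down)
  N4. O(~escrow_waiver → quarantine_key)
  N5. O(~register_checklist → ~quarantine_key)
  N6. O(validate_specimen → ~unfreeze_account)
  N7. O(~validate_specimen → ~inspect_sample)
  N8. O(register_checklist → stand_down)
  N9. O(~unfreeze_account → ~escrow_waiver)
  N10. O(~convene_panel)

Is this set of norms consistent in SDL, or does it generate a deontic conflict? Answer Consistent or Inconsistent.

Premise 3 states O(~stand_down) outright.
Premise 8, O(register_checklist → stand_down), contraposes to O(~stand_down → ~register_checklist); with O(~stand_down) we get O(~register_checklist).
Premise 5 is O(~register_checklist → ~quarantine_key); since O(~register_checklist), deontic closure gives O(~quarantine_key).
Premise 4 is O(~escrow_waiver → quarantine_key); contrapositively O(~quarantine_key → escrow_waiver). Since O(~quarantine_key) holds, K gives O(escrow_waiver).
Premise 9 is O(~unfreeze_account → ~escrow_waiver); contrapositively O(escrow_waiver → unfreeze_account). Since O(escrow_waiver) holds, K gives O(unfreeze_account).
The contrapositive of premise 6 (O(validate_specimen → ~unfreeze_account)) is O(unfreeze_account → ~validate_specimen), and O(unfreeze_account) is already established, so O(~validate_specimen).
Applying K to premise 7 (O(~validate_specimen → ~inspect_sample)) and O(~validate_specimen) yields O(~inspect_sample).
However, premise 2 gives O(inspect_sample).
We now have both O(~inspect_sample) and O(inspect_sample) — inspect_sample is simultaneously obligatory and forbidden, violating the D-axiom.

Inconsistent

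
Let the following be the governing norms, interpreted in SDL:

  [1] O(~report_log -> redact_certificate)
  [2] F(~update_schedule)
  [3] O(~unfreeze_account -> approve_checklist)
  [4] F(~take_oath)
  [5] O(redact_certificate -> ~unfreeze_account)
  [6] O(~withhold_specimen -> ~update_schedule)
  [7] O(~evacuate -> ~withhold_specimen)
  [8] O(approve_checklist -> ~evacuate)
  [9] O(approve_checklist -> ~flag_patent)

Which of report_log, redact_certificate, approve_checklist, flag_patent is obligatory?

report_log

Premise 2 is F(~update_schedule), i.e. O(update_schedule).
Premise 6, O(~withhold_specimen -> ~update_schedule), contraposes to O(update_schedule -> withhold_specimen); with O(update_schedule) we get O(withhold_specimen).
Premise 7, O(~evacuate -> ~withhold_specimen), contraposes to O(withhold_specimen -> evacuate); with O(withhold_specimen) we get O(evacuate).
Premise 8 is O(approve_checklist -> ~evacuate); contrapositively O(evacuate -> ~approve_checklist). Since O(evacuate) holds, K gives O(~approve_checklist).
Premise 3 is O(~unfreeze_account -> approve_checklist); contrapositively O(~approve_checklist -> unfreeze_account). Since O(~approve_checklist) holds, K gives O(unfreeze_account).
Premise 5 is O(redact_certificate -> ~unfreeze_account); contrapositively O(unfreeze_account -> ~redact_certificate). Since O(unfreeze_account) holds, K gives O(~redact_certificate).
The contrapositive of premise 1 (O(~report_log -> redact_certificate)) is O(~redact_certificate -> report_log), and O(~redact_certificate) is already established, so O(report_log).
So O(report_log) holds — report_log is obligatory. None of the other listed options is made obligatory by any chain of premises.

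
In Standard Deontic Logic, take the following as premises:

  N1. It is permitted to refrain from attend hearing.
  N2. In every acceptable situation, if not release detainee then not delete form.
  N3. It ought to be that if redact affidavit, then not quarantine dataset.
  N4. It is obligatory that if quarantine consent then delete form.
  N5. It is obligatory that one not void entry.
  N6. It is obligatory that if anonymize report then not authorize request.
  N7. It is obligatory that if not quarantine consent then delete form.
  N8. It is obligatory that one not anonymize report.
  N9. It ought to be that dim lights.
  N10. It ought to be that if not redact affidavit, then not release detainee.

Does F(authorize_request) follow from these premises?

Premise 6 is O(anonymize_report → ¬authorize_request), but O(anonymize_report) is not derivable from the premises, so it does not yield O(¬authorize_request).
No other premise forces O(¬authorize_request). An ideal world satisfying every premise can still have authorize_request true, so F(authorize_request) is not derivable.

No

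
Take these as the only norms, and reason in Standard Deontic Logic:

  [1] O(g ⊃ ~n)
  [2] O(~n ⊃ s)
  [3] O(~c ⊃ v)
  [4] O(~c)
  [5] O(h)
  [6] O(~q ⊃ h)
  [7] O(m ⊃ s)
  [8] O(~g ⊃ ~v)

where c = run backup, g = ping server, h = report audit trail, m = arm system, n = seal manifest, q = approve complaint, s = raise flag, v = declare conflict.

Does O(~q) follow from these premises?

Premise 6 is O(~q ⊃ h); even if O(h) held, inferring O(~q) would be affirming the consequent — invalid.
No other premise forces O(~q). An ideal world satisfying every premise can still have ~q false, so O(~q) is not derivable.

No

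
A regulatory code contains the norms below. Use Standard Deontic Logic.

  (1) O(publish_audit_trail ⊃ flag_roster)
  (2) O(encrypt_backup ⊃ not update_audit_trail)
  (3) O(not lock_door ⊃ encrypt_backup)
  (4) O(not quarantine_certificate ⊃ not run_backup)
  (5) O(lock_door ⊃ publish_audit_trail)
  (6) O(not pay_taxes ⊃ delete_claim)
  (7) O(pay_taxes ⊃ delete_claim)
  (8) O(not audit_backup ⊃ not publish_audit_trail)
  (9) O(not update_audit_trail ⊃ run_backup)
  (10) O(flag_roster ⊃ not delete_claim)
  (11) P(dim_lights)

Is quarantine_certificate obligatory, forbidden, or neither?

Obligatory

Premises 7 and 6 are O(pay_taxes ⊃ delete_claim) and O(not pay_taxes ⊃ delete_claim); every ideal world satisfies pay_taxes or not pay_taxes, so in either case delete_claim holds — hence O(delete_claim).
Premise 10, O(flag_roster ⊃ not delete_claim), contraposes to O(delete_claim ⊃ not flag_roster); with O(delete_claim) we get O(not flag_roster).
Premise 1, O(publish_audit_trail ⊃ flag_roster), contraposes to O(not flag_roster ⊃ not publish_audit_trail); with O(not flag_roster) we get O(not publish_audit_trail).
Premise 5 is O(lock_door ⊃ publish_audit_trail); contrapositively O(not publish_audit_trail ⊃ not lock_door). Since O(not publish_audit_trail) holds, K gives O(not lock_door).
With premise 3, O(not lock_door ⊃ encrypt_backup), the K-axiom yields O(encrypt_backup).
From O(encrypt_backup) and premise 2, O(encrypt_backup ⊃ not update_audit_trail), we obtain O(not update_audit_trail).
With premise 9, O(not update_audit_trail ⊃ run_backup), the K-axiom yields O(run_backup).
Premise 4, O(not quarantine_certificate ⊃ not run_backup), contraposes to O(run_backup ⊃ quarantine_certificate); with O(run_backup) we get O(quarantine_certificate).
Premises 8, 11 do not contribute to this derivation.
Hence quarantine_certificate is obligatory.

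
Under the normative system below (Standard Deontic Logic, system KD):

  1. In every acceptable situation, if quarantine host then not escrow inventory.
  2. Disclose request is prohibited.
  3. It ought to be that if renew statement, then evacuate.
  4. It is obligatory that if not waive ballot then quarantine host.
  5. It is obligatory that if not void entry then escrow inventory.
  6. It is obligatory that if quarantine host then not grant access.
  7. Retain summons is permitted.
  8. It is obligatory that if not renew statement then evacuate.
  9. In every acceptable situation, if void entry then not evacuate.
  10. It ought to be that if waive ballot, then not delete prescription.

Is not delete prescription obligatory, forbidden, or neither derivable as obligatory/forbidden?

Premises 3 and 8 cover both cases: O(renew_statement → evacuate) and O(¬renew_statement → evacuate). Since renew_statement ∨ ¬renew_statement is a tautology, O(evacuate) follows.
The contrapositive of premise 9 (O(void_entry → ¬evacuate)) is O(evacuate → ¬void_entry), and O(evacuate) is already established, so O(¬void_entry).
Applying K to premise 5 (O(¬void_entry → escrow_inventory)) and O(¬void_entry) yields O(escrow_inventory).
Premise 1, O(quarantine_host → ¬escrow_inventory), contraposes to O(escrow_inventory → ¬quarantine_host); with O(escrow_inventory) we get O(¬quarantine_host).
The contrapositive of premise 4 (O(¬waive_ballot → quarantine_host)) is O(¬quarantine_host → waive_ballot), and O(¬quarantine_host) is already established, so O(waive_ballot).
With premise 10, O(waive_ballot → ¬delete_prescription), the K-axiom yields O(¬delete_prescription).
Premises 2, 6, 7 do not contribute to this derivation.
Hence ¬delete_prescription is obligatory.

Obligatory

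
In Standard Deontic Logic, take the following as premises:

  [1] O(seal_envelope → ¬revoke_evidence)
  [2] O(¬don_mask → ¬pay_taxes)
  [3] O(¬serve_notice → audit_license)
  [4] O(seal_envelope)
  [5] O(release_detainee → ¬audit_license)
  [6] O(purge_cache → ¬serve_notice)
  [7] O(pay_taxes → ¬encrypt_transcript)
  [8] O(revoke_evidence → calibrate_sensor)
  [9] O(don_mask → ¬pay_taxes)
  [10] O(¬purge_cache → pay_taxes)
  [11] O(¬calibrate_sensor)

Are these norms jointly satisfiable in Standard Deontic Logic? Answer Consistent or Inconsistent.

Consistent

Premise 8 is O(revoke_evidence → calibrate_sensor), but O(revoke_evidence) is not derivable from the premises, so it does not yield O(calibrate_sensor).
So O(calibrate_sensor) is not derivable, and the apparent clash with O(¬calibrate_sensor) does not arise.
A world satisfying every obligation exists (e.g. audit_license=true, calibrate_sensor=false, don_mask=false, encrypt_transcript=false, pay_taxes=false, purge_cache=true, release_detainee=false, revoke_evidence=false, seal_envelope=true, serve_notice=false); no atom is both obligatory and forbidden, so the set is consistent.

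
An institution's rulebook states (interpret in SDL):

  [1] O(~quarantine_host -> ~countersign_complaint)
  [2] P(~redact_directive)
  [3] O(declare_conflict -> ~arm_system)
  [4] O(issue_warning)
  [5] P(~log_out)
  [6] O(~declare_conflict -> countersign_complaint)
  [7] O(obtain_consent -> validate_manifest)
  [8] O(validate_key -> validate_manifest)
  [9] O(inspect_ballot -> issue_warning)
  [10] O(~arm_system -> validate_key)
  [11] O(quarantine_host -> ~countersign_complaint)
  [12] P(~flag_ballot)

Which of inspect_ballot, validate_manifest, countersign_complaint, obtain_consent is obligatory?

validate_manifest

Premises 1 and 11 are O(~quarantine_host -> ~countersign_complaint) and O(quarantine_host -> ~countersign_complaint); every ideal world satisfies ~quarantine_host or quarantine_host, so in either case ~countersign_complaint holds — hence O(~countersign_complaint).
The contrapositive of premise 6 (O(~declare_conflict -> countersign_complaint)) is O(~countersign_complaint -> declare_conflict), and O(~countersign_complaint) is already established, so O(declare_conflict).
Premise 3 is O(declare_conflict -> ~arm_system); since O(declare_conflict), deontic closure gives O(~arm_system).
From O(~arm_system) and premise 10, O(~arm_system -> validate_key), we obtain O(validate_key).
Applying K to premise 8 (O(validate_key -> validate_manifest)) and O(validate_key) yields O(validate_manifest).
So O(validate_manifest) holds — validate_manifest is obligatory. None of the other listed options is made obligatory by any chain of premises.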